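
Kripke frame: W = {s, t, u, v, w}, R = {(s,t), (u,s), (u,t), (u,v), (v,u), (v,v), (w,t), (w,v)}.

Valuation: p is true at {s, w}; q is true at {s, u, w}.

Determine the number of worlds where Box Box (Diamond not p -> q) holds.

2

s: successors {t}; Box (Diamond not p -> q) there: t:T. ✓
t: no successors, so Box Box (Diamond not p -> q) holds vacuously. ✓
u: successors {s, t, v}; Box (Diamond not p -> q) there: s:T, t:T, v:F. ✗
v: successors {u, v}; Box (Diamond not p -> q) there: u:F, v:F. ✗
w: successors {t, v}; Box (Diamond not p -> q) there: t:T, v:F. ✗
Satisfying worlds: {s, t}.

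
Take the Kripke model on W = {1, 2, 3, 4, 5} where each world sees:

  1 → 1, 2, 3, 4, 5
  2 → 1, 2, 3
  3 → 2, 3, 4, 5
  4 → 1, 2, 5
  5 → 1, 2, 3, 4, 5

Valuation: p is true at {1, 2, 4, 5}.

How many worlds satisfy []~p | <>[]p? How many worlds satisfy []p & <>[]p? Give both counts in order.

For []~p | <>[]p:
1: []~p is F, <>[]p is T. ✓
2: []~p is F, <>[]p is F. ✗
3: []~p is F, <>[]p is T. ✓
4: []~p is F, <>[]p is F. ✗
5: []~p is F, <>[]p is T. ✓
— 3 worlds.
For []p & <>[]p:
1: []p is F, <>[]p is T. ✗
2: []p is F, <>[]p is F. ✗
3: []p is F, <>[]p is T. ✗
4: []p is T, <>[]p is F. ✗
5: []p is F, <>[]p is T. ✗
— 0 worlds.

3 and 0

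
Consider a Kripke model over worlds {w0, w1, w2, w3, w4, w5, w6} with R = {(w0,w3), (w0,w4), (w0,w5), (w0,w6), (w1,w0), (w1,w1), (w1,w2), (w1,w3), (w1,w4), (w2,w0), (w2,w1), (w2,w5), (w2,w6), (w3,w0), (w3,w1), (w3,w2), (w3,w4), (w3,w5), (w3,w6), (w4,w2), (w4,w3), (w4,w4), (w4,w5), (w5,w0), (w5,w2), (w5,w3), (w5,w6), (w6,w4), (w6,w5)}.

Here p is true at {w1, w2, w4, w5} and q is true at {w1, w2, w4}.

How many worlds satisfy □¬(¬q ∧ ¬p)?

w0: successors {w3, w4, w5, w6}; ¬(¬q ∧ ¬p) there: w3:F, w4:T, w5:T, w6:F. ✗
w1: successors {w0, w1, w2, w3, w4}; ¬(¬q ∧ ¬p) there: w0:F, w1:T, w2:T, w3:F, w4:T. ✗
w2: successors {w0, w1, w5, w6}; ¬(¬q ∧ ¬p) there: w0:F, w1:T, w5:T, w6:F. ✗
w3: successors {w0, w1, w2, w4, w5, w6}; ¬(¬q ∧ ¬p) there: w0:F, w1:T, w2:T, w4:T, w5:T, w6:F. ✗
w4: successors {w2, w3, w4, w5}; ¬(¬q ∧ ¬p) there: w2:T, w3:F, w4:T, w5:T. ✗
w5: successors {w0, w2, w3, w6}; ¬(¬q ∧ ¬p) there: w0:F, w2:T, w3:F, w6:F. ✗
w6: successors {w4, w5}; ¬(¬q ∧ ¬p) there: w4:T, w5:T. ✓
Satisfying worlds: {w6}.

1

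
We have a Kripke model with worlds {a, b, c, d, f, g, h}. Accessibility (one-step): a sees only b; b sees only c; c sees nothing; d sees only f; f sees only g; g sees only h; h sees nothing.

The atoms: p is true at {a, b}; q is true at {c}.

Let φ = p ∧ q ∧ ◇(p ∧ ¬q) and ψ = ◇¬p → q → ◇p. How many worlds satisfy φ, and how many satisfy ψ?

For p ∧ q ∧ ◇(p ∧ ¬q):
a: p ∧ q is F, ◇(p ∧ ¬q) is T. ✗
b: p ∧ q is F, ◇(p ∧ ¬q) is F. ✗
c: p ∧ q is F, ◇(p ∧ ¬q) is F. ✗
d: p ∧ q is F, ◇(p ∧ ¬q) is F. ✗
f: p ∧ q is F, ◇(p ∧ ¬q) is F. ✗
g: p ∧ q is F, ◇(p ∧ ¬q) is F. ✗
h: p ∧ q is F, ◇(p ∧ ¬q) is F. ✗
— 0 worlds.
For ◇¬p → q → ◇p:
a: ◇¬p is F, q → ◇p is T. ✓
b: ◇¬p is T, q → ◇p is T. ✓
c: ◇¬p is F, q → ◇p is F. ✓
d: ◇¬p is T, q → ◇p is T. ✓
f: ◇¬p is T, q → ◇p is T. ✓
g: ◇¬p is T, q → ◇p is T. ✓
h: ◇¬p is F, q → ◇p is T. ✓
— 7 worlds.

0 and 7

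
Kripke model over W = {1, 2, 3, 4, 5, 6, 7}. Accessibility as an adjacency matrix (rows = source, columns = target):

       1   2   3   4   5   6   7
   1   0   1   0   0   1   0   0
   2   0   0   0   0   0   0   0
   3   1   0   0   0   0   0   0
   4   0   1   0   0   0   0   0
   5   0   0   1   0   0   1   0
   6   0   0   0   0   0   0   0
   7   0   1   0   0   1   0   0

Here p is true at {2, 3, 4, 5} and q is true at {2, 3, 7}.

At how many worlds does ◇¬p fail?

5

1: successors {2, 5}; ¬p there: 2:F, 5:F. ✗
2: no successors, so ◇¬p fails. ✗
3: successors {1}; ¬p there: 1:T. ✓
4: successors {2}; ¬p there: 2:F. ✗
5: successors {3, 6}; ¬p there: 3:F, 6:T. ✓
6: no successors, so ◇¬p fails. ✗
7: successors {2, 5}; ¬p there: 2:F, 5:F. ✗
Satisfying worlds: {3, 5}.
So ◇¬p fails at the other 5 worlds.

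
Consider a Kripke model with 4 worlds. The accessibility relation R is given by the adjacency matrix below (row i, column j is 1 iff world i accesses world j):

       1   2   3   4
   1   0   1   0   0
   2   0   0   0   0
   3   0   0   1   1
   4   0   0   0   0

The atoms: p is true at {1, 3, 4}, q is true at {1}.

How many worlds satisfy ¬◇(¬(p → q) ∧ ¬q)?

1: ◇(¬(p → q) ∧ ¬q) is F. ✓
2: ◇(¬(p → q) ∧ ¬q) is F. ✓
3: ◇(¬(p → q) ∧ ¬q) is T. ✗
4: ◇(¬(p → q) ∧ ¬q) is F. ✓
Satisfying worlds: {1, 2, 4}.

3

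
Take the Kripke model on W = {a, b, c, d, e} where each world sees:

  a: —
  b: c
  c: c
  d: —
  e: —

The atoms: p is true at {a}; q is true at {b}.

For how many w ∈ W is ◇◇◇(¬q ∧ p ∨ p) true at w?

a: no successors, so ◇◇◇(¬q ∧ p ∨ p) fails. ✗
b: successors {c}; ◇◇(¬q ∧ p ∨ p) there: c:F. ✗
c: successors {c}; ◇◇(¬q ∧ p ∨ p) there: c:F. ✗
d: no successors, so ◇◇◇(¬q ∧ p ∨ p) fails. ✗
e: no successors, so ◇◇◇(¬q ∧ p ∨ p) fails. ✗
Satisfying worlds: ∅.

0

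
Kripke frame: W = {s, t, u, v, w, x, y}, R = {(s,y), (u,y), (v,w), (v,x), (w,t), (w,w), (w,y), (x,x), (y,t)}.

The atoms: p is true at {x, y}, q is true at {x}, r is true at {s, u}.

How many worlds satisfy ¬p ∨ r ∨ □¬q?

6

s: ¬p ∨ r is T, □¬q is T. ✓
t: ¬p ∨ r is T, □¬q is T. ✓
u: ¬p ∨ r is T, □¬q is T. ✓
v: ¬p ∨ r is T, □¬q is F. ✓
w: ¬p ∨ r is T, □¬q is T. ✓
x: ¬p ∨ r is F, □¬q is F. ✗
y: ¬p ∨ r is F, □¬q is T. ✓
Satisfying worlds: {s, t, u, v, w, y}.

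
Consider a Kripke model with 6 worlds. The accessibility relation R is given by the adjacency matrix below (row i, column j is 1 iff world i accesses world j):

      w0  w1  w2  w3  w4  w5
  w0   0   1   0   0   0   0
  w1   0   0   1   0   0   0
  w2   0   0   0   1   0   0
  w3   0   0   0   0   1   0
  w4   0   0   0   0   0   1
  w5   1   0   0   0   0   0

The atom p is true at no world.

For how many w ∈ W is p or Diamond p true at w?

w0: p is F, Diamond p is F. ✗
w1: p is F, Diamond p is F. ✗
w2: p is F, Diamond p is F. ✗
w3: p is F, Diamond p is F. ✗
w4: p is F, Diamond p is F. ✗
w5: p is F, Diamond p is F. ✗
Satisfying worlds: ∅.

0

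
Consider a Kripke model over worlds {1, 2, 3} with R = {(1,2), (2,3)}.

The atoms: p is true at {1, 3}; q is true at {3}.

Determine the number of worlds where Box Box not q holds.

2

1: successors {2}; Box not q there: 2:F. ✗
2: successors {3}; Box not q there: 3:T. ✓
3: no successors, so Box Box not q holds vacuously. ✓
Satisfying worlds: {2, 3}.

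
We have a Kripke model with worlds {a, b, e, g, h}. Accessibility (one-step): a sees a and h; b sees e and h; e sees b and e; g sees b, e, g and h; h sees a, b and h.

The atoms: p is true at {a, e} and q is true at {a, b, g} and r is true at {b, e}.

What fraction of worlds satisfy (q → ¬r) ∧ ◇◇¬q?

a: q → ¬r is T, ◇◇¬q is T. ✓
b: q → ¬r is F, ◇◇¬q is T. ✗
e: q → ¬r is T, ◇◇¬q is T. ✓
g: q → ¬r is T, ◇◇¬q is T. ✓
h: q → ¬r is T, ◇◇¬q is T. ✓
That's 4 of 5 worlds, so 4/5.

4/5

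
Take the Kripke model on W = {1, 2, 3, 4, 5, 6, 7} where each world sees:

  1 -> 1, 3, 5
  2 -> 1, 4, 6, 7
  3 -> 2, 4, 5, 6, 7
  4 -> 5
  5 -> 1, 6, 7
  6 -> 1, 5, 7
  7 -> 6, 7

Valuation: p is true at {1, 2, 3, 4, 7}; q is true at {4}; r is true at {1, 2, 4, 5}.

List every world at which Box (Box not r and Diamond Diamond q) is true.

∅

1: successors {1, 3, 5}; Box not r and Diamond Diamond q there: 1:F, 3:F, 5:F. ✗
2: successors {1, 4, 6, 7}; Box not r and Diamond Diamond q there: 1:F, 4:F, 6:F, 7:F. ✗
3: successors {2, 4, 5, 6, 7}; Box not r and Diamond Diamond q there: 2:F, 4:F, 5:F, 6:F, 7:F. ✗
4: successors {5}; Box not r and Diamond Diamond q there: 5:F. ✗
5: successors {1, 6, 7}; Box not r and Diamond Diamond q there: 1:F, 6:F, 7:F. ✗
6: successors {1, 5, 7}; Box not r and Diamond Diamond q there: 1:F, 5:F, 7:F. ✗
7: successors {6, 7}; Box not r and Diamond Diamond q there: 6:F, 7:F. ✗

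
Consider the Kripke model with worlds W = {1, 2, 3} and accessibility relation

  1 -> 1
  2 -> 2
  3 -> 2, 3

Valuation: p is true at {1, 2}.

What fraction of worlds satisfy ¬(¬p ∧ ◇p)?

2/3

1: ¬p ∧ ◇p is F. ✓
2: ¬p ∧ ◇p is F. ✓
3: ¬p ∧ ◇p is T. ✗
That's 2 of 3 worlds, so 2/3.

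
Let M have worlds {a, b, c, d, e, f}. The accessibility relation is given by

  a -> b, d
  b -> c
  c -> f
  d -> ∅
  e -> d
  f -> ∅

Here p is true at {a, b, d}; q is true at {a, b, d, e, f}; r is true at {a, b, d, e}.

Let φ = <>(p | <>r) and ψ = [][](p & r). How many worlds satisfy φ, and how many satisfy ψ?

For <>(p | <>r):
a: successors {b, d}; p | <>r there: b:T, d:T. ✓
b: successors {c}; p | <>r there: c:F. ✗
c: successors {f}; p | <>r there: f:F. ✗
d: no successors, so <>(p | <>r) fails. ✗
e: successors {d}; p | <>r there: d:T. ✓
f: no successors, so <>(p | <>r) fails. ✗
— 2 worlds.
For [][](p & r):
a: successors {b, d}; [](p & r) there: b:F, d:T. ✗
b: successors {c}; [](p & r) there: c:F. ✗
c: successors {f}; [](p & r) there: f:T. ✓
d: no successors, so [][](p & r) holds vacuously. ✓
e: successors {d}; [](p & r) there: d:T. ✓
f: no successors, so [][](p & r) holds vacuously. ✓
— 4 worlds.

2 and 4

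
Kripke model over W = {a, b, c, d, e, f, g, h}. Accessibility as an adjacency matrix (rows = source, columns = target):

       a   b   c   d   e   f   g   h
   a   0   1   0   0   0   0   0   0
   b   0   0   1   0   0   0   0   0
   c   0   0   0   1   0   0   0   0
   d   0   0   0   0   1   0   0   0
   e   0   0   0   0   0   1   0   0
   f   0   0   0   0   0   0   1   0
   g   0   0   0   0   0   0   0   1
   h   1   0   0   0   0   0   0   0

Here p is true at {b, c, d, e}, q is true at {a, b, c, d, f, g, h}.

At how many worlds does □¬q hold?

1

a: successors {b}; ¬q there: b:F. ✗
b: successors {c}; ¬q there: c:F. ✗
c: successors {d}; ¬q there: d:F. ✗
d: successors {e}; ¬q there: e:T. ✓
e: successors {f}; ¬q there: f:F. ✗
f: successors {g}; ¬q there: g:F. ✗
g: successors {h}; ¬q there: h:F. ✗
h: successors {a}; ¬q there: a:F. ✗
Satisfying worlds: {d}.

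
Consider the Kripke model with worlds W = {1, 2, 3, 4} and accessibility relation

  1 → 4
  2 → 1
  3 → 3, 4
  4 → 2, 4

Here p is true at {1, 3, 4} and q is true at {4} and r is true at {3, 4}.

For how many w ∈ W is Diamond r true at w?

1: successors {4}; r there: 4:T. ✓
2: successors {1}; r there: 1:F. ✗
3: successors {3, 4}; r there: 3:T, 4:T. ✓
4: successors {2, 4}; r there: 2:F, 4:T. ✓
Satisfying worlds: {1, 3, 4}.

3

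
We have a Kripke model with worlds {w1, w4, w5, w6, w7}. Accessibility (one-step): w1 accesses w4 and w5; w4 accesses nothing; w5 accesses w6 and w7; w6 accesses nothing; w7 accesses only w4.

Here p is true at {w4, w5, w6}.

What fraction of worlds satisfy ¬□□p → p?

w1: ¬□□p is T, p is F. ✗
w4: ¬□□p is F, p is T. ✓
w5: ¬□□p is F, p is T. ✓
w6: ¬□□p is F, p is T. ✓
w7: ¬□□p is F, p is F. ✓
That's 4 of 5 worlds, so 4/5.

4/5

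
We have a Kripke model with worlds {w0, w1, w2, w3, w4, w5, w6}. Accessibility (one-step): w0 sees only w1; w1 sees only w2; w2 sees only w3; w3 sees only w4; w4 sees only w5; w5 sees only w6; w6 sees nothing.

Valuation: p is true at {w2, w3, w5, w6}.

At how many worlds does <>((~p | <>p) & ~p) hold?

w0: successors {w1}; (~p | <>p) & ~p there: w1:T. ✓
w1: successors {w2}; (~p | <>p) & ~p there: w2:F. ✗
w2: successors {w3}; (~p | <>p) & ~p there: w3:F. ✗
w3: successors {w4}; (~p | <>p) & ~p there: w4:T. ✓
w4: successors {w5}; (~p | <>p) & ~p there: w5:F. ✗
w5: successors {w6}; (~p | <>p) & ~p there: w6:F. ✗
w6: no successors, so <>((~p | <>p) & ~p) fails. ✗
Satisfying worlds: {w0, w3}.

2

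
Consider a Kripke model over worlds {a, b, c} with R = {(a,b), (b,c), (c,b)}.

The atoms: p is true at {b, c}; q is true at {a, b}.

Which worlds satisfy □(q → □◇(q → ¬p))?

{b}

a: successors {b}; q → □◇(q → ¬p) there: b:F. ✗
b: successors {c}; q → □◇(q → ¬p) there: c:T. ✓
c: successors {b}; q → □◇(q → ¬p) there: b:F. ✗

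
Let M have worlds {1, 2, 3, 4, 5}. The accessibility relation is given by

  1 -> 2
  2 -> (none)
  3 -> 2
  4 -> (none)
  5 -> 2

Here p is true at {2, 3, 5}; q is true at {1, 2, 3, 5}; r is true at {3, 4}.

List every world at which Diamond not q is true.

1: successors {2}; not q there: 2:F. ✗
2: no successors, so Diamond not q fails. ✗
3: successors {2}; not q there: 2:F. ✗
4: no successors, so Diamond not q fails. ✗
5: successors {2}; not q there: 2:F. ✗

∅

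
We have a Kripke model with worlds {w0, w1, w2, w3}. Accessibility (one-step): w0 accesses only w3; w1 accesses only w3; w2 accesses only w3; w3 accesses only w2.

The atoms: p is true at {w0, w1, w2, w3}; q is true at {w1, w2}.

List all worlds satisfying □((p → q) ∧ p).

w0: successors {w3}; (p → q) ∧ p there: w3:F. ✗
w1: successors {w3}; (p → q) ∧ p there: w3:F. ✗
w2: successors {w3}; (p → q) ∧ p there: w3:F. ✗
w3: successors {w2}; (p → q) ∧ p there: w2:T. ✓

{w3}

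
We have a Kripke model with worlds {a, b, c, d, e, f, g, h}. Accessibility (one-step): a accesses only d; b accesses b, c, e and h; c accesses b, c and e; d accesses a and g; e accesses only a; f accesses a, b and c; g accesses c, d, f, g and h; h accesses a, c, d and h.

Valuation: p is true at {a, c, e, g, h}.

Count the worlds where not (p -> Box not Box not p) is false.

a: p -> Box not Box not p is T. ✗
b: p -> Box not Box not p is T. ✗
c: p -> Box not Box not p is T. ✗
d: p -> Box not Box not p is T. ✗
e: p -> Box not Box not p is F. ✓
f: p -> Box not Box not p is T. ✗
g: p -> Box not Box not p is T. ✗
h: p -> Box not Box not p is F. ✓
Satisfying worlds: {e, h}.
So not (p -> Box not Box not p) fails at the other 6 worlds.

6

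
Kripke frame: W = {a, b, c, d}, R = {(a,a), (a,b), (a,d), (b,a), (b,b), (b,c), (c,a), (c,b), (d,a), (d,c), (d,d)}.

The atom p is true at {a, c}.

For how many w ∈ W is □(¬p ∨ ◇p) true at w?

4

a: successors {a, b, d}; ¬p ∨ ◇p there: a:T, b:T, d:T. ✓
b: successors {a, b, c}; ¬p ∨ ◇p there: a:T, b:T, c:T. ✓
c: successors {a, b}; ¬p ∨ ◇p there: a:T, b:T. ✓
d: successors {a, c, d}; ¬p ∨ ◇p there: a:T, c:T, d:T. ✓
Satisfying worlds: {a, b, c, d}.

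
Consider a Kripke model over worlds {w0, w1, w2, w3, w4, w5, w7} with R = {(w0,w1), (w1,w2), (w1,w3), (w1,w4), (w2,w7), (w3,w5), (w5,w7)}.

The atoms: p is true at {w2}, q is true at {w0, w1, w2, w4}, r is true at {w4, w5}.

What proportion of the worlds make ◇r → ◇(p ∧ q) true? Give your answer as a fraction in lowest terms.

6/7

w0: ◇r is F, ◇(p ∧ q) is F. ✓
w1: ◇r is T, ◇(p ∧ q) is T. ✓
w2: ◇r is F, ◇(p ∧ q) is F. ✓
w3: ◇r is T, ◇(p ∧ q) is F. ✗
w4: ◇r is F, ◇(p ∧ q) is F. ✓
w5: ◇r is F, ◇(p ∧ q) is F. ✓
w7: ◇r is F, ◇(p ∧ q) is F. ✓
That's 6 of 7 worlds, so 6/7.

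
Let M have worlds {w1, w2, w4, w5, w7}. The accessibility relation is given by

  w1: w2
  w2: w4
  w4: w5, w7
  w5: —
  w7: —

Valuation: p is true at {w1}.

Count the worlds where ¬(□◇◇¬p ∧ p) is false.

w1: □◇◇¬p ∧ p is T. ✗
w2: □◇◇¬p ∧ p is F. ✓
w4: □◇◇¬p ∧ p is F. ✓
w5: □◇◇¬p ∧ p is F. ✓
w7: □◇◇¬p ∧ p is F. ✓
Satisfying worlds: {w2, w4, w5, w7}.
So ¬(□◇◇¬p ∧ p) fails at the other 1 world.

1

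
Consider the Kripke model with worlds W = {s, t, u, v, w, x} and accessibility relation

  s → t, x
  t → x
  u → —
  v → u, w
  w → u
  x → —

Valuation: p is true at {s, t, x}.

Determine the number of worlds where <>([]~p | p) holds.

s: successors {t, x}; []~p | p there: t:T, x:T. ✓
t: successors {x}; []~p | p there: x:T. ✓
u: no successors, so <>([]~p | p) fails. ✗
v: successors {u, w}; []~p | p there: u:T, w:T. ✓
w: successors {u}; []~p | p there: u:T. ✓
x: no successors, so <>([]~p | p) fails. ✗
Satisfying worlds: {s, t, v, w}.

4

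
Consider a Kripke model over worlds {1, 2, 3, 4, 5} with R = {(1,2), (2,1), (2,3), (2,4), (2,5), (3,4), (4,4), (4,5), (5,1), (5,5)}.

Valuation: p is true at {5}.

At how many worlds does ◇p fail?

2

1: successors {2}; p there: 2:F. ✗
2: successors {1, 3, 4, 5}; p there: 1:F, 3:F, 4:F, 5:T. ✓
3: successors {4}; p there: 4:F. ✗
4: successors {4, 5}; p there: 4:F, 5:T. ✓
5: successors {1, 5}; p there: 1:F, 5:T. ✓
Satisfying worlds: {2, 4, 5}.
So ◇p fails at the other 2 worlds.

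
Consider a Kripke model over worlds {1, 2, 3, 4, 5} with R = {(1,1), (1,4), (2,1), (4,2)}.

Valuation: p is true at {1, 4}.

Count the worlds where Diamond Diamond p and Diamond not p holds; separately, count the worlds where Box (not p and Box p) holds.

1 and 3

For Diamond Diamond p and Diamond not p:
1: Diamond Diamond p is T, Diamond not p is F. ✗
2: Diamond Diamond p is T, Diamond not p is F. ✗
3: Diamond Diamond p is F, Diamond not p is F. ✗
4: Diamond Diamond p is T, Diamond not p is T. ✓
5: Diamond Diamond p is F, Diamond not p is F. ✗
— 1 world.
For Box (not p and Box p):
1: successors {1, 4}; not p and Box p there: 1:F, 4:F. ✗
2: successors {1}; not p and Box p there: 1:F. ✗
3: no successors, so Box (not p and Box p) holds vacuously. ✓
4: successors {2}; not p and Box p there: 2:T. ✓
5: no successors, so Box (not p and Box p) holds vacuously. ✓
— 3 worlds.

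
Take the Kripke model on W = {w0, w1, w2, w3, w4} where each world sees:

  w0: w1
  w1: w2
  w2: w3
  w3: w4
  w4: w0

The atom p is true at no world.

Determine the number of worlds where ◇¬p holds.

5

w0: successors {w1}; ¬p there: w1:T. ✓
w1: successors {w2}; ¬p there: w2:T. ✓
w2: successors {w3}; ¬p there: w3:T. ✓
w3: successors {w4}; ¬p there: w4:T. ✓
w4: successors {w0}; ¬p there: w0:T. ✓
Satisfying worlds: {w0, w1, w2, w3, w4}.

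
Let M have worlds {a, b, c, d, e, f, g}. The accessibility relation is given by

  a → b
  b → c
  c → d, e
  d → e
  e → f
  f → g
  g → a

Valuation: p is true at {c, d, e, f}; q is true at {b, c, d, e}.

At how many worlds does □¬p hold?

3

a: successors {b}; ¬p there: b:T. ✓
b: successors {c}; ¬p there: c:F. ✗
c: successors {d, e}; ¬p there: d:F, e:F. ✗
d: successors {e}; ¬p there: e:F. ✗
e: successors {f}; ¬p there: f:F. ✗
f: successors {g}; ¬p there: g:T. ✓
g: successors {a}; ¬p there: a:T. ✓
Satisfying worlds: {a, f, g}.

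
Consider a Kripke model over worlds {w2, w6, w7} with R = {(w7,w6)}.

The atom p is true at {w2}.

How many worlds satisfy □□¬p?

3

w2: no successors, so □□¬p holds vacuously. ✓
w6: no successors, so □□¬p holds vacuously. ✓
w7: successors {w6}; □¬p there: w6:T. ✓
Satisfying worlds: {w2, w6, w7}.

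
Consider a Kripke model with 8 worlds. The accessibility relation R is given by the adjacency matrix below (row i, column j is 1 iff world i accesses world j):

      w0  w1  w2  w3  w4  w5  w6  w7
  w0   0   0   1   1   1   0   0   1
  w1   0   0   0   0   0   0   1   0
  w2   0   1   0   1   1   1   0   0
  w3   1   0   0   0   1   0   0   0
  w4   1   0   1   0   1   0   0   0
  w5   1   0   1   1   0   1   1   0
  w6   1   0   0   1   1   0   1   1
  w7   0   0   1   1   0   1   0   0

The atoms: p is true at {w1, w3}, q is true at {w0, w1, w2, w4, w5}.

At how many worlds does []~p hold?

w0: successors {w2, w3, w4, w7}; ~p there: w2:T, w3:F, w4:T, w7:T. ✗
w1: successors {w6}; ~p there: w6:T. ✓
w2: successors {w1, w3, w4, w5}; ~p there: w1:F, w3:F, w4:T, w5:T. ✗
w3: successors {w0, w4}; ~p there: w0:T, w4:T. ✓
w4: successors {w0, w2, w4}; ~p there: w0:T, w2:T, w4:T. ✓
w5: successors {w0, w2, w3, w5, w6}; ~p there: w0:T, w2:T, w3:F, w5:T, w6:T. ✗
w6: successors {w0, w3, w4, w6, w7}; ~p there: w0:T, w3:F, w4:T, w6:T, w7:T. ✗
w7: successors {w2, w3, w5}; ~p there: w2:T, w3:F, w5:T. ✗
Satisfying worlds: {w1, w3, w4}.

3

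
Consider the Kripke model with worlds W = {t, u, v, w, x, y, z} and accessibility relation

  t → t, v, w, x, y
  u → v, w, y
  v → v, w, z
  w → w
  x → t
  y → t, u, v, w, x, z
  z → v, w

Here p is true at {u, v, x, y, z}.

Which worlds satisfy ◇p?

t: successors {t, v, w, x, y}; p there: t:F, v:T, w:F, x:T, y:T. ✓
u: successors {v, w, y}; p there: v:T, w:F, y:T. ✓
v: successors {v, w, z}; p there: v:T, w:F, z:T. ✓
w: successors {w}; p there: w:F. ✗
x: successors {t}; p there: t:F. ✗
y: successors {t, u, v, w, x, z}; p there: t:F, u:T, v:T, w:F, x:T, z:T. ✓
z: successors {v, w}; p there: v:T, w:F. ✓

{t, u, v, y, z}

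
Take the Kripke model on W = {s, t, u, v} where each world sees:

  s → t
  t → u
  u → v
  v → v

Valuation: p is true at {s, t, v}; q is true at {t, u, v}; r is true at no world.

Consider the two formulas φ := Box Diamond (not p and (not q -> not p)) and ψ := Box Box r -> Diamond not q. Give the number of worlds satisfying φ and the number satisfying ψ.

1 and 4

For Box Diamond (not p and (not q -> not p)):
s: successors {t}; Diamond (not p and (not q -> not p)) there: t:T. ✓
t: successors {u}; Diamond (not p and (not q -> not p)) there: u:F. ✗
u: successors {v}; Diamond (not p and (not q -> not p)) there: v:F. ✗
v: successors {v}; Diamond (not p and (not q -> not p)) there: v:F. ✗
— 1 world.
For Box Box r -> Diamond not q:
s: Box Box r is F, Diamond not q is F. ✓
t: Box Box r is F, Diamond not q is F. ✓
u: Box Box r is F, Diamond not q is F. ✓
v: Box Box r is F, Diamond not q is F. ✓
— 4 worlds.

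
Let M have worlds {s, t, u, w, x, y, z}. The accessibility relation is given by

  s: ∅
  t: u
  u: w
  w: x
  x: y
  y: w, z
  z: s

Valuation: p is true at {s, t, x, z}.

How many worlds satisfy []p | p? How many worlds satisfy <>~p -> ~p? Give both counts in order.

For []p | p:
s: []p is T, p is T. ✓
t: []p is F, p is T. ✓
u: []p is F, p is F. ✗
w: []p is T, p is F. ✓
x: []p is F, p is T. ✓
y: []p is F, p is F. ✗
z: []p is T, p is T. ✓
— 5 worlds.
For <>~p -> ~p:
s: <>~p is F, ~p is F. ✓
t: <>~p is T, ~p is F. ✗
u: <>~p is T, ~p is T. ✓
w: <>~p is F, ~p is T. ✓
x: <>~p is T, ~p is F. ✗
y: <>~p is T, ~p is T. ✓
z: <>~p is F, ~p is F. ✓
— 5 worlds.

5 and 5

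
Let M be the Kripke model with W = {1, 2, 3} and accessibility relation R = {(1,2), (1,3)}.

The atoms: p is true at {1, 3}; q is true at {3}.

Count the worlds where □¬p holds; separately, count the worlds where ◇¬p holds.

2 and 1

For □¬p:
1: successors {2, 3}; ¬p there: 2:T, 3:F. ✗
2: no successors, so □¬p holds vacuously. ✓
3: no successors, so □¬p holds vacuously. ✓
— 2 worlds.
For ◇¬p:
1: successors {2, 3}; ¬p there: 2:T, 3:F. ✓
2: no successors, so ◇¬p fails. ✗
3: no successors, so ◇¬p fails. ✗
— 1 world.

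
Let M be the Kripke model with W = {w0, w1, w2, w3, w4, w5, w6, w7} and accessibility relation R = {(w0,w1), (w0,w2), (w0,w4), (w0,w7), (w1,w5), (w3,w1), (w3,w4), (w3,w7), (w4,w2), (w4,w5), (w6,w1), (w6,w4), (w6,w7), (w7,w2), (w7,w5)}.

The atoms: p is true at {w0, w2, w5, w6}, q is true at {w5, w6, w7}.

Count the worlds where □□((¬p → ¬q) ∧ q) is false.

w0: successors {w1, w2, w4, w7}; □((¬p → ¬q) ∧ q) there: w1:T, w2:T, w4:F, w7:F. ✗
w1: successors {w5}; □((¬p → ¬q) ∧ q) there: w5:T. ✓
w2: no successors, so □□((¬p → ¬q) ∧ q) holds vacuously. ✓
w3: successors {w1, w4, w7}; □((¬p → ¬q) ∧ q) there: w1:T, w4:F, w7:F. ✗
w4: successors {w2, w5}; □((¬p → ¬q) ∧ q) there: w2:T, w5:T. ✓
w5: no successors, so □□((¬p → ¬q) ∧ q) holds vacuously. ✓
w6: successors {w1, w4, w7}; □((¬p → ¬q) ∧ q) there: w1:T, w4:F, w7:F. ✗
w7: successors {w2, w5}; □((¬p → ¬q) ∧ q) there: w2:T, w5:T. ✓
Satisfying worlds: {w1, w2, w4, w5, w7}.
So □□((¬p → ¬q) ∧ q) fails at the other 3 worlds.

3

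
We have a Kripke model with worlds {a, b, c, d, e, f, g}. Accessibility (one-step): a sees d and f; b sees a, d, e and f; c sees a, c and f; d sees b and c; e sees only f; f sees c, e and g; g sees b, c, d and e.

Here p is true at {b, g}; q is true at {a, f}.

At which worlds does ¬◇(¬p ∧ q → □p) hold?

{e}

a: ◇(¬p ∧ q → □p) is T. ✗
b: ◇(¬p ∧ q → □p) is T. ✗
c: ◇(¬p ∧ q → □p) is T. ✗
d: ◇(¬p ∧ q → □p) is T. ✗
e: ◇(¬p ∧ q → □p) is F. ✓
f: ◇(¬p ∧ q → □p) is T. ✗
g: ◇(¬p ∧ q → □p) is T. ✗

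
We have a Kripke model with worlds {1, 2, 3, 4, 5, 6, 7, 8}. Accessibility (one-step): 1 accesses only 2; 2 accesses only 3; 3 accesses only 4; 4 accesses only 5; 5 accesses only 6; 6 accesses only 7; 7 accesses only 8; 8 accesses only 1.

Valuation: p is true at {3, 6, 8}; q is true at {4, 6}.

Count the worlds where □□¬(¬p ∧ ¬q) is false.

4

1: successors {2}; □¬(¬p ∧ ¬q) there: 2:T. ✓
2: successors {3}; □¬(¬p ∧ ¬q) there: 3:T. ✓
3: successors {4}; □¬(¬p ∧ ¬q) there: 4:F. ✗
4: successors {5}; □¬(¬p ∧ ¬q) there: 5:T. ✓
5: successors {6}; □¬(¬p ∧ ¬q) there: 6:F. ✗
6: successors {7}; □¬(¬p ∧ ¬q) there: 7:T. ✓
7: successors {8}; □¬(¬p ∧ ¬q) there: 8:F. ✗
8: successors {1}; □¬(¬p ∧ ¬q) there: 1:F. ✗
Satisfying worlds: {1, 2, 4, 6}.
So □□¬(¬p ∧ ¬q) fails at the other 4 worlds.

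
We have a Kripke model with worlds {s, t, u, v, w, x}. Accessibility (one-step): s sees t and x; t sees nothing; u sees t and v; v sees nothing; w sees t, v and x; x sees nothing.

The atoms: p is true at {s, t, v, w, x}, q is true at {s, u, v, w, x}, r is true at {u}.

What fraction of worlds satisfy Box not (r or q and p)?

1/2

s: successors {t, x}; not (r or q and p) there: t:T, x:F. ✗
t: no successors, so Box not (r or q and p) holds vacuously. ✓
u: successors {t, v}; not (r or q and p) there: t:T, v:F. ✗
v: no successors, so Box not (r or q and p) holds vacuously. ✓
w: successors {t, v, x}; not (r or q and p) there: t:T, v:F, x:F. ✗
x: no successors, so Box not (r or q and p) holds vacuously. ✓
That's 3 of 6 worlds, so 3/6 = 1/2.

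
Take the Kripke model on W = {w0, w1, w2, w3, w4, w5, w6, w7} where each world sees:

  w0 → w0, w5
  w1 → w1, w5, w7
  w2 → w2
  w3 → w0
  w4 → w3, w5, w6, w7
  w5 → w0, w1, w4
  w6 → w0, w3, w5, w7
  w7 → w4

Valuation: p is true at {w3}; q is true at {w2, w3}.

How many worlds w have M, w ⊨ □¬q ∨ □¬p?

w0: □¬q is T, □¬p is T. ✓
w1: □¬q is T, □¬p is T. ✓
w2: □¬q is F, □¬p is T. ✓
w3: □¬q is T, □¬p is T. ✓
w4: □¬q is F, □¬p is F. ✗
w5: □¬q is T, □¬p is T. ✓
w6: □¬q is F, □¬p is F. ✗
w7: □¬q is T, □¬p is T. ✓
Satisfying worlds: {w0, w1, w2, w3, w5, w7}.

6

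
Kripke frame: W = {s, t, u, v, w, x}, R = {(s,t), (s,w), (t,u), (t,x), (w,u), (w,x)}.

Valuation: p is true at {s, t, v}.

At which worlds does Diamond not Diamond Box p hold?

s: successors {t, w}; not Diamond Box p there: t:F, w:F. ✗
t: successors {u, x}; not Diamond Box p there: u:T, x:T. ✓
u: no successors, so Diamond not Diamond Box p fails. ✗
v: no successors, so Diamond not Diamond Box p fails. ✗
w: successors {u, x}; not Diamond Box p there: u:T, x:T. ✓
x: no successors, so Diamond not Diamond Box p fails. ✗

{t, w}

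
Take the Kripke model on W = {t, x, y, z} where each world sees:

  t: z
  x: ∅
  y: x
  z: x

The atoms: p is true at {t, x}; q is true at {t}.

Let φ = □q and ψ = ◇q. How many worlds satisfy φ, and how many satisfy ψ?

1 and 0

For □q:
t: successors {z}; q there: z:F. ✗
x: no successors, so □q holds vacuously. ✓
y: successors {x}; q there: x:F. ✗
z: successors {x}; q there: x:F. ✗
— 1 world.
For ◇q:
t: successors {z}; q there: z:F. ✗
x: no successors, so ◇q fails. ✗
y: successors {x}; q there: x:F. ✗
z: successors {x}; q there: x:F. ✗
— 0 worlds.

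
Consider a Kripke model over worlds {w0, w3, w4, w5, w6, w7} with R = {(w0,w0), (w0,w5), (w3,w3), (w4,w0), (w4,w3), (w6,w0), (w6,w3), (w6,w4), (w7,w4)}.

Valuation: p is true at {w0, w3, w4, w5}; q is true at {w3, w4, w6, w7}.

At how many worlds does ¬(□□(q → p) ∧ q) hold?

w0: □□(q → p) ∧ q is F. ✓
w3: □□(q → p) ∧ q is T. ✗
w4: □□(q → p) ∧ q is T. ✗
w5: □□(q → p) ∧ q is F. ✓
w6: □□(q → p) ∧ q is T. ✗
w7: □□(q → p) ∧ q is T. ✗
Satisfying worlds: {w0, w5}.

2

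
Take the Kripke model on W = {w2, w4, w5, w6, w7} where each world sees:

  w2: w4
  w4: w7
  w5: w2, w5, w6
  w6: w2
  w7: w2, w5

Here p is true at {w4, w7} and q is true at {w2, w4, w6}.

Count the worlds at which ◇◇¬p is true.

w2: successors {w4}; ◇¬p there: w4:F. ✗
w4: successors {w7}; ◇¬p there: w7:T. ✓
w5: successors {w2, w5, w6}; ◇¬p there: w2:F, w5:T, w6:T. ✓
w6: successors {w2}; ◇¬p there: w2:F. ✗
w7: successors {w2, w5}; ◇¬p there: w2:F, w5:T. ✓
Satisfying worlds: {w4, w5, w7}.

3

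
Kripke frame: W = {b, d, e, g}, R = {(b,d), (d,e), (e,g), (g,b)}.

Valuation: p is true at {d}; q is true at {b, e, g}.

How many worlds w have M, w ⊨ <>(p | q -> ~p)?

b: successors {d}; p | q -> ~p there: d:F. ✗
d: successors {e}; p | q -> ~p there: e:T. ✓
e: successors {g}; p | q -> ~p there: g:T. ✓
g: successors {b}; p | q -> ~p there: b:T. ✓
Satisfying worlds: {d, e, g}.

3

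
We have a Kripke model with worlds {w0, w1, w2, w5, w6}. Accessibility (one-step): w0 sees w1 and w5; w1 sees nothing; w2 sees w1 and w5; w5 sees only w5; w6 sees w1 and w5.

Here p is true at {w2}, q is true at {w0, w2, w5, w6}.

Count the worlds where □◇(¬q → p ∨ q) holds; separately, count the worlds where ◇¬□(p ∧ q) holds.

2 and 4

For □◇(¬q → p ∨ q):
w0: successors {w1, w5}; ◇(¬q → p ∨ q) there: w1:F, w5:T. ✗
w1: no successors, so □◇(¬q → p ∨ q) holds vacuously. ✓
w2: successors {w1, w5}; ◇(¬q → p ∨ q) there: w1:F, w5:T. ✗
w5: successors {w5}; ◇(¬q → p ∨ q) there: w5:T. ✓
w6: successors {w1, w5}; ◇(¬q → p ∨ q) there: w1:F, w5:T. ✗
— 2 worlds.
For ◇¬□(p ∧ q):
w0: successors {w1, w5}; ¬□(p ∧ q) there: w1:F, w5:T. ✓
w1: no successors, so ◇¬□(p ∧ q) fails. ✗
w2: successors {w1, w5}; ¬□(p ∧ q) there: w1:F, w5:T. ✓
w5: successors {w5}; ¬□(p ∧ q) there: w5:T. ✓
w6: successors {w1, w5}; ¬□(p ∧ q) there: w1:F, w5:T. ✓
— 4 worlds.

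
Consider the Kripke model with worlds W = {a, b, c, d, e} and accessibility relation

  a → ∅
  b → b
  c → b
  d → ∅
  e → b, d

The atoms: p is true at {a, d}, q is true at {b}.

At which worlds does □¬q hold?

{a, d}

a: no successors, so □¬q holds vacuously. ✓
b: successors {b}; ¬q there: b:F. ✗
c: successors {b}; ¬q there: b:F. ✗
d: no successors, so □¬q holds vacuously. ✓
e: successors {b, d}; ¬q there: b:F, d:T. ✗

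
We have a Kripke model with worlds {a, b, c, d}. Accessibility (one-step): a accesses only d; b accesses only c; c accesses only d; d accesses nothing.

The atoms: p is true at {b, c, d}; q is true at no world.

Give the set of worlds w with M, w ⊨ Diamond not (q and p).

a: successors {d}; not (q and p) there: d:T. ✓
b: successors {c}; not (q and p) there: c:T. ✓
c: successors {d}; not (q and p) there: d:T. ✓
d: no successors, so Diamond not (q and p) fails. ✗

{a, b, c}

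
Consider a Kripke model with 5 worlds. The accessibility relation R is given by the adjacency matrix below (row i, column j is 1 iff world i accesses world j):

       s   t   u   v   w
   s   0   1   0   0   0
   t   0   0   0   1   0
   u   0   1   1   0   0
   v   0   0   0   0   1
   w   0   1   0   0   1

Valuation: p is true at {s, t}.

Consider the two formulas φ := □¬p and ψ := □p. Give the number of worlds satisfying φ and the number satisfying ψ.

For □¬p:
s: successors {t}; ¬p there: t:F. ✗
t: successors {v}; ¬p there: v:T. ✓
u: successors {t, u}; ¬p there: t:F, u:T. ✗
v: successors {w}; ¬p there: w:T. ✓
w: successors {t, w}; ¬p there: t:F, w:T. ✗
— 2 worlds.
For □p:
s: successors {t}; p there: t:T. ✓
t: successors {v}; p there: v:F. ✗
u: successors {t, u}; p there: t:T, u:F. ✗
v: successors {w}; p there: w:F. ✗
w: successors {t, w}; p there: t:T, w:F. ✗
— 1 world.

2 and 1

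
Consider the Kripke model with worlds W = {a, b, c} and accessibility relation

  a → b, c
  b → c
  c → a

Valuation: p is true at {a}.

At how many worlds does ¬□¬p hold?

a: □¬p is T. ✗
b: □¬p is T. ✗
c: □¬p is F. ✓
Satisfying worlds: {c}.

1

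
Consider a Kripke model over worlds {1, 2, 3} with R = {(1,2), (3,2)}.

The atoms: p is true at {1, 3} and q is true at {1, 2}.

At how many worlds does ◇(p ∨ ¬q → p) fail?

1: successors {2}; p ∨ ¬q → p there: 2:T. ✓
2: no successors, so ◇(p ∨ ¬q → p) fails. ✗
3: successors {2}; p ∨ ¬q → p there: 2:T. ✓
Satisfying worlds: {1, 3}.
So ◇(p ∨ ¬q → p) fails at the other 1 world.

1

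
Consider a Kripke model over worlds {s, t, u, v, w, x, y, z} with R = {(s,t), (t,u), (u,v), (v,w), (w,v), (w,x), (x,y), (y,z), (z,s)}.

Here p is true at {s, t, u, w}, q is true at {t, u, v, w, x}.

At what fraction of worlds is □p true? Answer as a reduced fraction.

s: successors {t}; p there: t:T. ✓
t: successors {u}; p there: u:T. ✓
u: successors {v}; p there: v:F. ✗
v: successors {w}; p there: w:T. ✓
w: successors {v, x}; p there: v:F, x:F. ✗
x: successors {y}; p there: y:F. ✗
y: successors {z}; p there: z:F. ✗
z: successors {s}; p there: s:T. ✓
That's 4 of 8 worlds, so 4/8 = 1/2.

1/2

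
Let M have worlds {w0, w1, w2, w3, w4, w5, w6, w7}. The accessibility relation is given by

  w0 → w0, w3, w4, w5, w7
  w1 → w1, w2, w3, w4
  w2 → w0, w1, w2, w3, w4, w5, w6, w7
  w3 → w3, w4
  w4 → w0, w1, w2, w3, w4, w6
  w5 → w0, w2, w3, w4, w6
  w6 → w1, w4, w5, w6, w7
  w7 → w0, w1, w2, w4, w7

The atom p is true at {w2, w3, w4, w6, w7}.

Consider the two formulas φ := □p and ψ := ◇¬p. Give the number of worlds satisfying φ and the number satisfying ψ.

1 and 7

For □p:
w0: successors {w0, w3, w4, w5, w7}; p there: w0:F, w3:T, w4:T, w5:F, w7:T. ✗
w1: successors {w1, w2, w3, w4}; p there: w1:F, w2:T, w3:T, w4:T. ✗
w2: successors {w0, w1, w2, w3, w4, w5, w6, w7}; p there: w0:F, w1:F, w2:T, w3:T, w4:T, w5:F, w6:T, w7:T. ✗
w3: successors {w3, w4}; p there: w3:T, w4:T. ✓
w4: successors {w0, w1, w2, w3, w4, w6}; p there: w0:F, w1:F, w2:T, w3:T, w4:T, w6:T. ✗
w5: successors {w0, w2, w3, w4, w6}; p there: w0:F, w2:T, w3:T, w4:T, w6:T. ✗
w6: successors {w1, w4, w5, w6, w7}; p there: w1:F, w4:T, w5:F, w6:T, w7:T. ✗
w7: successors {w0, w1, w2, w4, w7}; p there: w0:F, w1:F, w2:T, w4:T, w7:T. ✗
— 1 world.
For ◇¬p:
w0: successors {w0, w3, w4, w5, w7}; ¬p there: w0:T, w3:F, w4:F, w5:T, w7:F. ✓
w1: successors {w1, w2, w3, w4}; ¬p there: w1:T, w2:F, w3:F, w4:F. ✓
w2: successors {w0, w1, w2, w3, w4, w5, w6, w7}; ¬p there: w0:T, w1:T, w2:F, w3:F, w4:F, w5:T, w6:F, w7:F. ✓
w3: successors {w3, w4}; ¬p there: w3:F, w4:F. ✗
w4: successors {w0, w1, w2, w3, w4, w6}; ¬p there: w0:T, w1:T, w2:F, w3:F, w4:F, w6:F. ✓
w5: successors {w0, w2, w3, w4, w6}; ¬p there: w0:T, w2:F, w3:F, w4:F, w6:F. ✓
w6: successors {w1, w4, w5, w6, w7}; ¬p there: w1:T, w4:F, w5:T, w6:F, w7:F. ✓
w7: successors {w0, w1, w2, w4, w7}; ¬p there: w0:T, w1:T, w2:F, w4:F, w7:F. ✓
— 7 worlds.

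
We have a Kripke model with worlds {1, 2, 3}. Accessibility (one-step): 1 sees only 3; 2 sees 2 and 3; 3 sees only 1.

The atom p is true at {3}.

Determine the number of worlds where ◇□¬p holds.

1: successors {3}; □¬p there: 3:T. ✓
2: successors {2, 3}; □¬p there: 2:F, 3:T. ✓
3: successors {1}; □¬p there: 1:F. ✗
Satisfying worlds: {1, 2}.

2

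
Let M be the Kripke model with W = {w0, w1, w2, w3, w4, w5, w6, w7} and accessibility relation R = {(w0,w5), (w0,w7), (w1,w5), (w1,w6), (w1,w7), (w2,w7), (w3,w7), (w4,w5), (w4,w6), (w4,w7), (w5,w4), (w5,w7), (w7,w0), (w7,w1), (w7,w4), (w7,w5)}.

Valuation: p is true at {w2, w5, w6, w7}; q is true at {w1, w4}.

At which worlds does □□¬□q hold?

w0: successors {w5, w7}; □¬□q there: w5:T, w7:T. ✓
w1: successors {w5, w6, w7}; □¬□q there: w5:T, w6:T, w7:T. ✓
w2: successors {w7}; □¬□q there: w7:T. ✓
w3: successors {w7}; □¬□q there: w7:T. ✓
w4: successors {w5, w6, w7}; □¬□q there: w5:T, w6:T, w7:T. ✓
w5: successors {w4, w7}; □¬□q there: w4:F, w7:T. ✗
w6: no successors, so □□¬□q holds vacuously. ✓
w7: successors {w0, w1, w4, w5}; □¬□q there: w0:T, w1:F, w4:F, w5:T. ✗

{w0, w1, w2, w3, w4, w6}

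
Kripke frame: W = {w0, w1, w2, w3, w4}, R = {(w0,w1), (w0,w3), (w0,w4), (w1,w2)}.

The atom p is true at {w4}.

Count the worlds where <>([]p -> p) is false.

w0: successors {w1, w3, w4}; []p -> p there: w1:T, w3:F, w4:T. ✓
w1: successors {w2}; []p -> p there: w2:F. ✗
w2: no successors, so <>([]p -> p) fails. ✗
w3: no successors, so <>([]p -> p) fails. ✗
w4: no successors, so <>([]p -> p) fails. ✗
Satisfying worlds: {w0}.
So <>([]p -> p) fails at the other 4 worlds.

4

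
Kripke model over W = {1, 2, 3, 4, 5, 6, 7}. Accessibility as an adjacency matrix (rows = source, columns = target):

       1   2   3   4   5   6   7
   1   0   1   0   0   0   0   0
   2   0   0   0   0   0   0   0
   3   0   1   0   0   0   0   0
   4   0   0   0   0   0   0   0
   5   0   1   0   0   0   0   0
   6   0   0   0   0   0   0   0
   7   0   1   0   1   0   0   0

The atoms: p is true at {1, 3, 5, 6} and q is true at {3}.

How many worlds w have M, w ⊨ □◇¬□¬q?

3

1: successors {2}; ◇¬□¬q there: 2:F. ✗
2: no successors, so □◇¬□¬q holds vacuously. ✓
3: successors {2}; ◇¬□¬q there: 2:F. ✗
4: no successors, so □◇¬□¬q holds vacuously. ✓
5: successors {2}; ◇¬□¬q there: 2:F. ✗
6: no successors, so □◇¬□¬q holds vacuously. ✓
7: successors {2, 4}; ◇¬□¬q there: 2:F, 4:F. ✗
Satisfying worlds: {2, 4, 6}.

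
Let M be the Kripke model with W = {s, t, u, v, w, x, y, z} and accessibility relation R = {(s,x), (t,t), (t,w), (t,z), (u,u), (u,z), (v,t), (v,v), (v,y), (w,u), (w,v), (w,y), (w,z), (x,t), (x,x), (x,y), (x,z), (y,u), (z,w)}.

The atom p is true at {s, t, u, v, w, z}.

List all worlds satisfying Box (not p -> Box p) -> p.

{s, t, u, v, w, x, z}

s: Box (not p -> Box p) is F, p is T. ✓
t: Box (not p -> Box p) is T, p is T. ✓
u: Box (not p -> Box p) is T, p is T. ✓
v: Box (not p -> Box p) is T, p is T. ✓
w: Box (not p -> Box p) is T, p is T. ✓
x: Box (not p -> Box p) is F, p is F. ✓
y: Box (not p -> Box p) is T, p is F. ✗
z: Box (not p -> Box p) is T, p is T. ✓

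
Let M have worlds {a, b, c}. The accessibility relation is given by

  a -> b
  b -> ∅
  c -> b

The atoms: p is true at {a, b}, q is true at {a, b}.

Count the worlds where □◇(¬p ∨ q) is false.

2

a: successors {b}; ◇(¬p ∨ q) there: b:F. ✗
b: no successors, so □◇(¬p ∨ q) holds vacuously. ✓
c: successors {b}; ◇(¬p ∨ q) there: b:F. ✗
Satisfying worlds: {b}.
So □◇(¬p ∨ q) fails at the other 2 worlds.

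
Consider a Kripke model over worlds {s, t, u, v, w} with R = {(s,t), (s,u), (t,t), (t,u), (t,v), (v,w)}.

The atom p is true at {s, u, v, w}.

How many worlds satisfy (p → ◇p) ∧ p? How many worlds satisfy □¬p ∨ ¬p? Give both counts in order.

2 and 3

For (p → ◇p) ∧ p:
s: p → ◇p is T, p is T. ✓
t: p → ◇p is T, p is F. ✗
u: p → ◇p is F, p is T. ✗
v: p → ◇p is T, p is T. ✓
w: p → ◇p is F, p is T. ✗
— 2 worlds.
For □¬p ∨ ¬p:
s: □¬p is F, ¬p is F. ✗
t: □¬p is F, ¬p is T. ✓
u: □¬p is T, ¬p is F. ✓
v: □¬p is F, ¬p is F. ✗
w: □¬p is T, ¬p is F. ✓
— 3 worlds.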